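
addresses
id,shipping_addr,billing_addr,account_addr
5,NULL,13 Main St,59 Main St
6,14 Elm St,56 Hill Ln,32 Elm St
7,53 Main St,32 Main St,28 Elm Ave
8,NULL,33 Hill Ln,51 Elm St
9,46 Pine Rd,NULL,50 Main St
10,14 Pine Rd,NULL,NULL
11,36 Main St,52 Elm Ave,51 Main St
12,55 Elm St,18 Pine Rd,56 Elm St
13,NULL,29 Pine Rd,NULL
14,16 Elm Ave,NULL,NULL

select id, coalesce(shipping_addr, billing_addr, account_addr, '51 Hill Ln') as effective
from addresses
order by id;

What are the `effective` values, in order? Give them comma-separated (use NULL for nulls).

id=5: shipping_addr=NULL, billing_addr=13 Main St → 13 Main St
id=6: shipping_addr=14 Elm St → 14 Elm St
id=7: shipping_addr=53 Main St → 53 Main St
id=8: shipping_addr=NULL, billing_addr=33 Hill Ln → 33 Hill Ln
id=9: shipping_addr=46 Pine Rd → 46 Pine Rd
id=10: shipping_addr=14 Pine Rd → 14 Pine Rd
id=11: shipping_addr=36 Main St → 36 Main St
id=12: shipping_addr=55 Elm St → 55 Elm St
id=13: shipping_addr=NULL, billing_addr=29 Pine Rd → 29 Pine Rd
id=14: shipping_addr=16 Elm Ave → 16 Elm Ave

13 Main St, 14 Elm St, 53 Main St, 33 Hill Ln, 46 Pine Rd, 14 Pine Rd, 36 Main St, 55 Elm St, 29 Pine Rd, 16 Elm Ave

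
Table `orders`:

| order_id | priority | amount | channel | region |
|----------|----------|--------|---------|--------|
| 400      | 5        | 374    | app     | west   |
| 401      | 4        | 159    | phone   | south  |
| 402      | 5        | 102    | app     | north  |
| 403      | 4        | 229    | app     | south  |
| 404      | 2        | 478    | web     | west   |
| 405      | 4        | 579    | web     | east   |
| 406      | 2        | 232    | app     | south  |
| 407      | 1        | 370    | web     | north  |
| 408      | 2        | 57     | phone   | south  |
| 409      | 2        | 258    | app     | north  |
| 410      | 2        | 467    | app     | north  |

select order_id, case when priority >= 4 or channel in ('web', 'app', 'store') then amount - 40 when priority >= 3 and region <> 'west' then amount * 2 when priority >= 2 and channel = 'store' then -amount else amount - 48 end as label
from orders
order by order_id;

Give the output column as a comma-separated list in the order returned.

334, 119, 62, 189, 438, 539, 192, 330, 9, 218, 427

order_id=400: priority >= 4 or channel in ('web', 'app', 'store') → 334
order_id=401: priority >= 4 or channel in ('web', 'app', 'store') → 119
order_id=402: priority >= 4 or channel in ('web', 'app', 'store') → 62
order_id=403: priority >= 4 or channel in ('web', 'app', 'store') → 189
order_id=404: priority >= 4 or channel in ('web', 'app', 'store') → 438
order_id=405: priority >= 4 or channel in ('web', 'app', 'store') → 539
order_id=406: priority >= 4 or channel in ('web', 'app', 'store') → 192
order_id=407: priority >= 4 or channel in ('web', 'app', 'store') → 330
order_id=408: ELSE → 9
order_id=409: priority >= 4 or channel in ('web', 'app', 'store') → 218
order_id=410: priority >= 4 or channel in ('web', 'app', 'store') → 427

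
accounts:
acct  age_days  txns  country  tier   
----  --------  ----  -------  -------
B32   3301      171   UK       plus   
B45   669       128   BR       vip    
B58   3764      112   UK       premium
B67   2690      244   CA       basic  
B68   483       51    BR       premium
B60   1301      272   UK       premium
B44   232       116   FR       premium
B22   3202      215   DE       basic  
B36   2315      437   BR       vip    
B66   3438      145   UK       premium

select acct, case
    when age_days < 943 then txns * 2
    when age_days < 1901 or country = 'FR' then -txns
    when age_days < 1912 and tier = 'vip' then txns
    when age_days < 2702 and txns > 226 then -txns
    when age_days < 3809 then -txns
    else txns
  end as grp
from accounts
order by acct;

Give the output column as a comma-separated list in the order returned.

-215, -171, -437, 232, 256, -112, -272, -145, -244, 102

acct=B22: age_days < 3809 → -215
acct=B32: age_days < 3809 → -171
acct=B36: age_days < 2702 and txns > 226 → -437
acct=B44: age_days < 943 → 232
acct=B45: age_days < 943 → 256
acct=B58: age_days < 3809 → -112
acct=B60: age_days < 1901 or country = 'FR' → -272
acct=B66: age_days < 3809 → -145
acct=B67: age_days < 2702 and txns > 226 → -244
acct=B68: age_days < 943 → 102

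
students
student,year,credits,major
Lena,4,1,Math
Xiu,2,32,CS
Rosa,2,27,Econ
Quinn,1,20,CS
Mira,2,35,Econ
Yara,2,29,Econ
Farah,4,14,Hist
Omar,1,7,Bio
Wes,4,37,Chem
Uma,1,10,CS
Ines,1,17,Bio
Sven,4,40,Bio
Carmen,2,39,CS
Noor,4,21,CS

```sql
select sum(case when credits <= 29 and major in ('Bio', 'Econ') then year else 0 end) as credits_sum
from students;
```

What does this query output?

student=Lena: ✗
student=Xiu: ✗
student=Rosa: ✓ → 2
student=Quinn: ✗
student=Mira: ✗
student=Yara: ✓ → 2
student=Farah: ✗
student=Omar: ✓ → 1
student=Wes: ✗
student=Uma: ✗
student=Ines: ✓ → 1
student=Sven: ✗
student=Carmen: ✗
student=Noor: ✗
credits_sum = 2 + 2 + 1 + 1 = 6

6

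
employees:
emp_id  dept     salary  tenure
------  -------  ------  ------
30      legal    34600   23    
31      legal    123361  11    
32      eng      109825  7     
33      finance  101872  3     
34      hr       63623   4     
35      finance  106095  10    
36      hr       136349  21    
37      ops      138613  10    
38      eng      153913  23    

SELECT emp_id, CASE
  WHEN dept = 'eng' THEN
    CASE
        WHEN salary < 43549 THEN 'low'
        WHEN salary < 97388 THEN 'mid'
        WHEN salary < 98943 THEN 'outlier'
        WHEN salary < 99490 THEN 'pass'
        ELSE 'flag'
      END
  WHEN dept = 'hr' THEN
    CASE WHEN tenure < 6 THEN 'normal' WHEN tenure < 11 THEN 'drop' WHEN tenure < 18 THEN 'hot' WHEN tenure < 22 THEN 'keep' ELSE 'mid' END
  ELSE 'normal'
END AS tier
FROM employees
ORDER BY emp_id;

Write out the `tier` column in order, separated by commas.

emp_id=30: dept='legal' → outer ELSE → normal
emp_id=31: dept='legal' → outer ELSE → normal
emp_id=32: dept='eng' → inner[ELSE] → flag
emp_id=33: dept='finance' → outer ELSE → normal
emp_id=34: dept='hr' → inner[tenure < 6] → normal
emp_id=35: dept='finance' → outer ELSE → normal
emp_id=36: dept='hr' → inner[tenure < 22] → keep
emp_id=37: dept='ops' → outer ELSE → normal
emp_id=38: dept='eng' → inner[ELSE] → flag

normal, normal, flag, normal, normal, normal, keep, normal, flag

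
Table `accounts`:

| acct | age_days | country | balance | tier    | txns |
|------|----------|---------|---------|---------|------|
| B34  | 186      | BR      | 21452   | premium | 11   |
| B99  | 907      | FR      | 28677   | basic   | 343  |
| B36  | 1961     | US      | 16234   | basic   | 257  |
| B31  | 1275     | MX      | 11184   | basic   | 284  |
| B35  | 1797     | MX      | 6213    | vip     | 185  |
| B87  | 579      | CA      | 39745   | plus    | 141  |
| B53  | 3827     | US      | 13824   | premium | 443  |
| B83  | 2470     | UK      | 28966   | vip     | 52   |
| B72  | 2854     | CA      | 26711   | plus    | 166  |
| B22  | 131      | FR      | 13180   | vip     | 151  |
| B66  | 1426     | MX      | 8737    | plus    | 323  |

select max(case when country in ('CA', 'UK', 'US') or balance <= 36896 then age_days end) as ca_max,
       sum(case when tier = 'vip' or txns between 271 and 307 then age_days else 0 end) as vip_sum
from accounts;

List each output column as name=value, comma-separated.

ca_max=3827, vip_sum=5673

[ca_max: country in ('CA', 'UK', 'US') or balance <= 36896]
acct=B34: ✓ → 186
acct=B99: ✓ → 907
acct=B36: ✓ → 1961
acct=B31: ✓ → 1275
acct=B35: ✓ → 1797
acct=B87: ✓ → 579
acct=B53: ✓ → 3827
acct=B83: ✓ → 2470
acct=B72: ✓ → 2854
acct=B22: ✓ → 131
acct=B66: ✓ → 1426
ca_max = MAX(186, 907, 1961, 1275, 1797, 579, 3827, 2470, 2854, 131, 1426) = 3827
—
[vip_sum: tier = 'vip' or txns between 271 and 307]
acct=B34: ✗
acct=B99: ✗
acct=B36: ✗
acct=B31: ✓ → 1275
acct=B35: ✓ → 1797
acct=B87: ✗
acct=B53: ✗
acct=B83: ✓ → 2470
acct=B72: ✗
acct=B22: ✓ → 131
acct=B66: ✗
vip_sum = 1275 + 1797 + 2470 + 131 = 5673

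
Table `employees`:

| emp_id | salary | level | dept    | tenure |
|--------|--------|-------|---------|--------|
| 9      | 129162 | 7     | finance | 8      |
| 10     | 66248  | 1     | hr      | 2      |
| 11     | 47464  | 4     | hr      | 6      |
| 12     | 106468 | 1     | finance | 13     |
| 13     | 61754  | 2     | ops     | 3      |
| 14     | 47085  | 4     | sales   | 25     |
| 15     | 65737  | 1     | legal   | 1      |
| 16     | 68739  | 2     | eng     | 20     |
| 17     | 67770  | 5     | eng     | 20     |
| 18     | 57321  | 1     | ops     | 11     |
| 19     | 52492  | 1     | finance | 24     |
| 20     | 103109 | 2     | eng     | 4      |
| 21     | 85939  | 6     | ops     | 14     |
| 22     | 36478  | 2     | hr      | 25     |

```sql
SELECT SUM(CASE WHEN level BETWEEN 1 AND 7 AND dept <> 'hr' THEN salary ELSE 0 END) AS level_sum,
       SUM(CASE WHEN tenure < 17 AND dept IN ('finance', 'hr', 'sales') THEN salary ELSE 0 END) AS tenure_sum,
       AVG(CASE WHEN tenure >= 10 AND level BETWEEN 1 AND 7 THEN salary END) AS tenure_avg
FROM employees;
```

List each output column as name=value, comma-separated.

[level_sum: level BETWEEN 1 AND 7 AND dept <> 'hr']
emp_id=9: ✓ → 129162
emp_id=10: ✗
emp_id=11: ✗
emp_id=12: ✓ → 106468
emp_id=13: ✓ → 61754
emp_id=14: ✓ → 47085
emp_id=15: ✓ → 65737
emp_id=16: ✓ → 68739
emp_id=17: ✓ → 67770
emp_id=18: ✓ → 57321
emp_id=19: ✓ → 52492
emp_id=20: ✓ → 103109
emp_id=21: ✓ → 85939
emp_id=22: ✗
level_sum = 129162 + 106468 + 61754 + 47085 + 65737 + 68739 + 67770 + 57321 + 52492 + 103109 + 85939 = 845576
—
[tenure_sum: tenure < 17 AND dept IN ('finance', 'hr', 'sales')]
emp_id=9: ✓ → 129162
emp_id=10: ✓ → 66248
emp_id=11: ✓ → 47464
emp_id=12: ✓ → 106468
emp_id=13: ✗
emp_id=14: ✗
emp_id=15: ✗
emp_id=16: ✗
emp_id=17: ✗
emp_id=18: ✗
emp_id=19: ✗
emp_id=20: ✗
emp_id=21: ✗
emp_id=22: ✗
tenure_sum = 129162 + 66248 + 47464 + 106468 = 349342
—
[tenure_avg: tenure >= 10 AND level BETWEEN 1 AND 7]
emp_id=9: ✗
emp_id=10: ✗
emp_id=11: ✗
emp_id=12: ✓ → 106468
emp_id=13: ✗
emp_id=14: ✓ → 47085
emp_id=15: ✗
emp_id=16: ✓ → 68739
emp_id=17: ✓ → 67770
emp_id=18: ✓ → 57321
emp_id=19: ✓ → 52492
emp_id=20: ✗
emp_id=21: ✓ → 85939
emp_id=22: ✓ → 36478
tenure_avg = (106468 + 47085 + 68739 + 67770 + 57321 + 52492 + 85939 + 36478) / 8 = 65286.5

level_sum=845576, tenure_sum=349342, tenure_avg=65286.5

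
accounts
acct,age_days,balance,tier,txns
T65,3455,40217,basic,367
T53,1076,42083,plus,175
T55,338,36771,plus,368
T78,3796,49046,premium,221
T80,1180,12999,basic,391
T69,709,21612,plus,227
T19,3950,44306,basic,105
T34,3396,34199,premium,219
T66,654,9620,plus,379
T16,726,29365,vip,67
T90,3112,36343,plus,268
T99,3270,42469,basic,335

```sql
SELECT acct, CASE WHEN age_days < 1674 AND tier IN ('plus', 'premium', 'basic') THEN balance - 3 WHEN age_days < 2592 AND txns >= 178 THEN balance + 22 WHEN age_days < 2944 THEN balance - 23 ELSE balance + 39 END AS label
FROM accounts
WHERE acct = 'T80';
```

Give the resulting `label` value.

12996

acct = T80: age_days=1180, balance=12999, tier=basic, txns=391.
age_days < 1674 AND tier IN ('plus', 'premium', 'basic') → true → 12996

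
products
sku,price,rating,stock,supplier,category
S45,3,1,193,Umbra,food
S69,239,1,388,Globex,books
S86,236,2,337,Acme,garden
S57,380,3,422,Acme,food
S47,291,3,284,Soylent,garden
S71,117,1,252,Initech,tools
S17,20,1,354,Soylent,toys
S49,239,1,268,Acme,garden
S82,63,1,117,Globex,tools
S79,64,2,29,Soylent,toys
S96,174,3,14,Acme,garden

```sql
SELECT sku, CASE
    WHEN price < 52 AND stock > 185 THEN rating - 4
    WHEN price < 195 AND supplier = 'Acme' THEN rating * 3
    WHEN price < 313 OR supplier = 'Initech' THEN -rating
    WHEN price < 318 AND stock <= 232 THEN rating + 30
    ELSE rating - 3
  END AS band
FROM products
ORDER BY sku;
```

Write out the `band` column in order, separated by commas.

sku=S17: price < 52 AND stock > 185 → -3
sku=S45: price < 52 AND stock > 185 → -3
sku=S47: price < 313 OR supplier = 'Initech' → -3
sku=S49: price < 313 OR supplier = 'Initech' → -1
sku=S57: ELSE → 0
sku=S69: price < 313 OR supplier = 'Initech' → -1
sku=S71: price < 313 OR supplier = 'Initech' → -1
sku=S79: price < 313 OR supplier = 'Initech' → -2
sku=S82: price < 313 OR supplier = 'Initech' → -1
sku=S86: price < 313 OR supplier = 'Initech' → -2
sku=S96: price < 195 AND supplier = 'Acme' → 9

-3, -3, -3, -1, 0, -1, -1, -2, -1, -2, 9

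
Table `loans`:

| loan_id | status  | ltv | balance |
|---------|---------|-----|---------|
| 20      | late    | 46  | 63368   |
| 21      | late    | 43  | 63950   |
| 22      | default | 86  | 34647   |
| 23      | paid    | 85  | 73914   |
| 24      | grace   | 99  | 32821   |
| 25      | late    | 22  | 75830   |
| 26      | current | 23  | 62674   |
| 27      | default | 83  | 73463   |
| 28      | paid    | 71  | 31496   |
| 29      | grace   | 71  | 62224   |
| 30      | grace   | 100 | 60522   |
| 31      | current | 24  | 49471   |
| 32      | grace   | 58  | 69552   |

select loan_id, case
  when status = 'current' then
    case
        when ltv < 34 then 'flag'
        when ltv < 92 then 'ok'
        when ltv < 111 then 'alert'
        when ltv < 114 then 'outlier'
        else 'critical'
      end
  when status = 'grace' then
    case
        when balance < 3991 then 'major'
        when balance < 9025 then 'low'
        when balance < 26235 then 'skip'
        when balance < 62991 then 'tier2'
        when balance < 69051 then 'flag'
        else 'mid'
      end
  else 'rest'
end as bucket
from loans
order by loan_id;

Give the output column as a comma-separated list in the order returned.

loan_id=20: status='late' → outer ELSE → rest
loan_id=21: status='late' → outer ELSE → rest
loan_id=22: status='default' → outer ELSE → rest
loan_id=23: status='paid' → outer ELSE → rest
loan_id=24: status='grace' → inner[balance < 62991] → tier2
loan_id=25: status='late' → outer ELSE → rest
loan_id=26: status='current' → inner[ltv < 34] → flag
loan_id=27: status='default' → outer ELSE → rest
loan_id=28: status='paid' → outer ELSE → rest
loan_id=29: status='grace' → inner[balance < 62991] → tier2
loan_id=30: status='grace' → inner[balance < 62991] → tier2
loan_id=31: status='current' → inner[ltv < 34] → flag
loan_id=32: status='grace' → inner[ELSE] → mid

rest, rest, rest, rest, tier2, rest, flag, rest, rest, tier2, tier2, flag, mid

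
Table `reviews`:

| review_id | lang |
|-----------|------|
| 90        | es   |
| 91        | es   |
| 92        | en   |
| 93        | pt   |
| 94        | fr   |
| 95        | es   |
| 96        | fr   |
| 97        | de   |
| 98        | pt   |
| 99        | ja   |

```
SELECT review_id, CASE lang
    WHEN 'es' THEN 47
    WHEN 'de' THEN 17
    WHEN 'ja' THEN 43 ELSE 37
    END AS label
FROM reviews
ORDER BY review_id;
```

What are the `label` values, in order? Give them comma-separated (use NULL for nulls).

review_id=90: lang='es' → 47
review_id=91: lang='es' → 47
review_id=92: ELSE → 37
review_id=93: ELSE → 37
review_id=94: ELSE → 37
review_id=95: lang='es' → 47
review_id=96: ELSE → 37
review_id=97: lang='de' → 17
review_id=98: ELSE → 37
review_id=99: lang='ja' → 43

47, 47, 37, 37, 37, 47, 37, 17, 37, 43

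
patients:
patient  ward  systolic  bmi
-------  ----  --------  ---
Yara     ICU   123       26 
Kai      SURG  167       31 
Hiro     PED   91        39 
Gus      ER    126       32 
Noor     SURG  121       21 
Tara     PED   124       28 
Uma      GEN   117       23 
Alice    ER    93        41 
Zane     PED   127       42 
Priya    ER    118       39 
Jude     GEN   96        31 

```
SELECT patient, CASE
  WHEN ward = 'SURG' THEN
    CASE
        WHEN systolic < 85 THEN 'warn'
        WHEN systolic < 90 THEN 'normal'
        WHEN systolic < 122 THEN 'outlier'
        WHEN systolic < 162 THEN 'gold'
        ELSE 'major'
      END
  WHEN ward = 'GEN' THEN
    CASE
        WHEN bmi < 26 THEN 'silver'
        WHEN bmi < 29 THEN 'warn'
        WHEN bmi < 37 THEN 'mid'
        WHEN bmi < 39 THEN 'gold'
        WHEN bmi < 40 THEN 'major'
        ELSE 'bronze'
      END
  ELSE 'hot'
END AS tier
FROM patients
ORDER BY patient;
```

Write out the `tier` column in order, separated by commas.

hot, hot, hot, mid, major, outlier, hot, hot, silver, hot, hot

patient=Alice: ward='ER' → outer ELSE → hot
patient=Gus: ward='ER' → outer ELSE → hot
patient=Hiro: ward='PED' → outer ELSE → hot
patient=Jude: ward='GEN' → inner[bmi < 37] → mid
patient=Kai: ward='SURG' → inner[ELSE] → major
patient=Noor: ward='SURG' → inner[systolic < 122] → outlier
patient=Priya: ward='ER' → outer ELSE → hot
patient=Tara: ward='PED' → outer ELSE → hot
patient=Uma: ward='GEN' → inner[bmi < 26] → silver
patient=Yara: ward='ICU' → outer ELSE → hot
patient=Zane: ward='PED' → outer ELSE → hot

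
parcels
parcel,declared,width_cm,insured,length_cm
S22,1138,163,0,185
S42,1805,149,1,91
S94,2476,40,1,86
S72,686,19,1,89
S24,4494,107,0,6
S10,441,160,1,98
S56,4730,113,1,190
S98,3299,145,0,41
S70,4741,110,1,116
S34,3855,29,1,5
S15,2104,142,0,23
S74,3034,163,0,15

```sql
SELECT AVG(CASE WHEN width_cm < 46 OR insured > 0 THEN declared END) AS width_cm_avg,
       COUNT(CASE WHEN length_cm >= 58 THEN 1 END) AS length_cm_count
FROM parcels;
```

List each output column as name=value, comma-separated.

[width_cm_avg: width_cm < 46 OR insured > 0]
parcel=S22: ✗
parcel=S42: ✓ → 1805
parcel=S94: ✓ → 2476
parcel=S72: ✓ → 686
parcel=S24: ✗
parcel=S10: ✓ → 441
parcel=S56: ✓ → 4730
parcel=S98: ✗
parcel=S70: ✓ → 4741
parcel=S34: ✓ → 3855
parcel=S15: ✗
parcel=S74: ✗
width_cm_avg = (1805 + 2476 + 686 + 441 + 4730 + 4741 + 3855) / 7 = 2676.2857142857
—
[length_cm_count: length_cm >= 58]
parcel=S22: ✓ → 1
parcel=S42: ✓ → 1
parcel=S94: ✓ → 1
parcel=S72: ✓ → 1
parcel=S24: ✗
parcel=S10: ✓ → 1
parcel=S56: ✓ → 1
parcel=S98: ✗
parcel=S70: ✓ → 1
parcel=S34: ✗
parcel=S15: ✗
parcel=S74: ✗
length_cm_count = COUNT(1, 1, 1, 1, 1, 1, 1) = 7

width_cm_avg=2676.2857142857, length_cm_count=7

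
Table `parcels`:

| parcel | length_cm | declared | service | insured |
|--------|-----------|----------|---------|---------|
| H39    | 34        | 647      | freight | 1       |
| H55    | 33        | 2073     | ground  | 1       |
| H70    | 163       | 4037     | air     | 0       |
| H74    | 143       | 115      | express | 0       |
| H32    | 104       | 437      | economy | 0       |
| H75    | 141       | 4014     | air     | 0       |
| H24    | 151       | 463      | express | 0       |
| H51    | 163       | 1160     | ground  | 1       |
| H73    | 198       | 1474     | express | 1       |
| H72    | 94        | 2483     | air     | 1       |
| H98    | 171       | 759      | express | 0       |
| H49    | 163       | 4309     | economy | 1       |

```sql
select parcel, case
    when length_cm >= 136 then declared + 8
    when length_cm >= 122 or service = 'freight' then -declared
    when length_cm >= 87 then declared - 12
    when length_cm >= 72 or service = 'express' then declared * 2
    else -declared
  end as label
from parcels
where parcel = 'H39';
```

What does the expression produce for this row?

parcel = H39: length_cm=34, declared=647, service=freight, insured=1.
length_cm >= 136 → false
length_cm >= 122 or service = 'freight' → true → -647

-647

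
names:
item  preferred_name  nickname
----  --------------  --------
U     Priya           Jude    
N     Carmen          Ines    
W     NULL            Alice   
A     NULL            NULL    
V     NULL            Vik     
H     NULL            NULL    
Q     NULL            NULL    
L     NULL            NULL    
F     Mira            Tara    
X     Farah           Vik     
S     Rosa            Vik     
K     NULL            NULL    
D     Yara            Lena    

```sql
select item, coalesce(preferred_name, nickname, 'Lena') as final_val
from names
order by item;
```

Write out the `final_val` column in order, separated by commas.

item=A: preferred_name=NULL, nickname=NULL, → literal Lena → Lena
item=D: preferred_name=Yara → Yara
item=F: preferred_name=Mira → Mira
item=H: preferred_name=NULL, nickname=NULL, → literal Lena → Lena
item=K: preferred_name=NULL, nickname=NULL, → literal Lena → Lena
item=L: preferred_name=NULL, nickname=NULL, → literal Lena → Lena
item=N: preferred_name=Carmen → Carmen
item=Q: preferred_name=NULL, nickname=NULL, → literal Lena → Lena
item=S: preferred_name=Rosa → Rosa
item=U: preferred_name=Priya → Priya
item=V: preferred_name=NULL, nickname=Vik → Vik
item=W: preferred_name=NULL, nickname=Alice → Alice
item=X: preferred_name=Farah → Farah

Lena, Yara, Mira, Lena, Lena, Lena, Carmen, Lena, Rosa, Priya, Vik, Alice, Farah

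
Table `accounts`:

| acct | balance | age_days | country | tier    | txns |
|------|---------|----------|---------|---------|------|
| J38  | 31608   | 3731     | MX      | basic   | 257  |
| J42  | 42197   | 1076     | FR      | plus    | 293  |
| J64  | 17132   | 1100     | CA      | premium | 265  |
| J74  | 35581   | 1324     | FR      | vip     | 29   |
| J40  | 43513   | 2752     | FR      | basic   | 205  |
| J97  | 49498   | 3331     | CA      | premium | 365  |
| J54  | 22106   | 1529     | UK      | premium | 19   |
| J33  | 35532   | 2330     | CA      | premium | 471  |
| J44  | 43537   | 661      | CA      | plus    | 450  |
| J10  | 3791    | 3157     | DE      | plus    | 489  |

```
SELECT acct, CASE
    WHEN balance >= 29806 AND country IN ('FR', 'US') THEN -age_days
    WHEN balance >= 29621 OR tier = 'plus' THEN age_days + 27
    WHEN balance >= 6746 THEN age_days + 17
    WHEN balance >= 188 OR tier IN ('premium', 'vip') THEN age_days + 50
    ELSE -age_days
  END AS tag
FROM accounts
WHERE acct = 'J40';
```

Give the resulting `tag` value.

-2752

acct = J40: balance=43513, age_days=2752, country=FR, tier=basic, txns=205.
balance >= 29806 AND country IN ('FR', 'US') → true → -2752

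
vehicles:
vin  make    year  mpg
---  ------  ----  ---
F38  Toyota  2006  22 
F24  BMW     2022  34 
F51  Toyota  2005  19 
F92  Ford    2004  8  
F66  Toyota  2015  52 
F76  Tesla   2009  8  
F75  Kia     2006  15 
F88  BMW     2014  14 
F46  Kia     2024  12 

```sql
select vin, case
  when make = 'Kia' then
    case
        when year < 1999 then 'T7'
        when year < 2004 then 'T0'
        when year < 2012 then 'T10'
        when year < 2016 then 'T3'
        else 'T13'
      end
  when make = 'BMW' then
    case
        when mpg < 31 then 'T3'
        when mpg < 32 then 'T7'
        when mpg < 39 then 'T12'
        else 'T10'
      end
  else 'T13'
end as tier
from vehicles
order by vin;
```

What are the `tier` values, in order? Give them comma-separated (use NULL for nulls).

T12, T13, T13, T13, T13, T10, T13, T3, T13

vin=F24: make='BMW' → inner[mpg < 39] → T12
vin=F38: make='Toyota' → outer ELSE → T13
vin=F46: make='Kia' → inner[ELSE] → T13
vin=F51: make='Toyota' → outer ELSE → T13
vin=F66: make='Toyota' → outer ELSE → T13
vin=F75: make='Kia' → inner[year < 2012] → T10
vin=F76: make='Tesla' → outer ELSE → T13
vin=F88: make='BMW' → inner[mpg < 31] → T3
vin=F92: make='Ford' → outer ELSE → T13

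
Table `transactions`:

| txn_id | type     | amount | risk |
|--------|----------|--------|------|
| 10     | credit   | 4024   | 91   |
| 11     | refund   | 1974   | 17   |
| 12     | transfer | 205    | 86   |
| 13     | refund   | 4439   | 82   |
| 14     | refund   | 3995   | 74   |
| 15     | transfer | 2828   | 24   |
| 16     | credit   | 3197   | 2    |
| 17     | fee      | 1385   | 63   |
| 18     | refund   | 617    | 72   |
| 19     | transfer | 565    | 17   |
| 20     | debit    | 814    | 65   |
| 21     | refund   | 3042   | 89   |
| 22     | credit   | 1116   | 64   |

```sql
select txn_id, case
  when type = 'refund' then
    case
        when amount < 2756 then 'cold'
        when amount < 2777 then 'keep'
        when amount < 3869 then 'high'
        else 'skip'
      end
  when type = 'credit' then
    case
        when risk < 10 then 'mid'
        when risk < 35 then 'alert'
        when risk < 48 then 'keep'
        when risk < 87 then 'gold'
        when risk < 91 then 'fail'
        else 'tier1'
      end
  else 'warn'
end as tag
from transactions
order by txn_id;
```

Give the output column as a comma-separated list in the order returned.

tier1, cold, warn, skip, skip, warn, mid, warn, cold, warn, warn, high, gold

txn_id=10: type='credit' → inner[ELSE] → tier1
txn_id=11: type='refund' → inner[amount < 2756] → cold
txn_id=12: type='transfer' → outer ELSE → warn
txn_id=13: type='refund' → inner[ELSE] → skip
txn_id=14: type='refund' → inner[ELSE] → skip
txn_id=15: type='transfer' → outer ELSE → warn
txn_id=16: type='credit' → inner[risk < 10] → mid
txn_id=17: type='fee' → outer ELSE → warn
txn_id=18: type='refund' → inner[amount < 2756] → cold
txn_id=19: type='transfer' → outer ELSE → warn
txn_id=20: type='debit' → outer ELSE → warn
txn_id=21: type='refund' → inner[amount < 3869] → high
txn_id=22: type='credit' → inner[risk < 87] → gold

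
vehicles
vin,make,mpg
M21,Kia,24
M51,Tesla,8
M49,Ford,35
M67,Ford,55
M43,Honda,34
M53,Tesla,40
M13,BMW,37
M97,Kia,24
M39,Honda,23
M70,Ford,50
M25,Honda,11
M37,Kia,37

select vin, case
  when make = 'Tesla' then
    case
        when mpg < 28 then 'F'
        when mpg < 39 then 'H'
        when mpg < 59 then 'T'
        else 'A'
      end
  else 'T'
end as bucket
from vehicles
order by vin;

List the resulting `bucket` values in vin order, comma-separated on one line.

vin=M13: make='BMW' → outer ELSE → T
vin=M21: make='Kia' → outer ELSE → T
vin=M25: make='Honda' → outer ELSE → T
vin=M37: make='Kia' → outer ELSE → T
vin=M39: make='Honda' → outer ELSE → T
vin=M43: make='Honda' → outer ELSE → T
vin=M49: make='Ford' → outer ELSE → T
vin=M51: make='Tesla' → inner[mpg < 28] → F
vin=M53: make='Tesla' → inner[mpg < 59] → T
vin=M67: make='Ford' → outer ELSE → T
vin=M70: make='Ford' → outer ELSE → T
vin=M97: make='Kia' → outer ELSE → T

T, T, T, T, T, T, T, F, T, T, T, T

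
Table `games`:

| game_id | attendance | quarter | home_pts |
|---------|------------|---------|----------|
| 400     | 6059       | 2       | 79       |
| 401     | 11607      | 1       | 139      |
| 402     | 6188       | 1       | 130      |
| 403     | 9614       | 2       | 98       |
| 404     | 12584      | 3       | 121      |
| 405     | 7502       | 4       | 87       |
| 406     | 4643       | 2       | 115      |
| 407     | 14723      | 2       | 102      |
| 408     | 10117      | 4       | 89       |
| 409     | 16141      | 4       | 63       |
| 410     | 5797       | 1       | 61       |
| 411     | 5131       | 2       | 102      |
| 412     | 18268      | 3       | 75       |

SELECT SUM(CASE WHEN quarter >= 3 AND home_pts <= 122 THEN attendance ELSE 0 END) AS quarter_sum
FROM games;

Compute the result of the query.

game_id=400: ✗
game_id=401: ✗
game_id=402: ✗
game_id=403: ✗
game_id=404: ✓ → 12584
game_id=405: ✓ → 7502
game_id=406: ✗
game_id=407: ✗
game_id=408: ✓ → 10117
game_id=409: ✓ → 16141
game_id=410: ✗
game_id=411: ✗
game_id=412: ✓ → 18268
quarter_sum = 12584 + 7502 + 10117 + 16141 + 18268 = 64612

64612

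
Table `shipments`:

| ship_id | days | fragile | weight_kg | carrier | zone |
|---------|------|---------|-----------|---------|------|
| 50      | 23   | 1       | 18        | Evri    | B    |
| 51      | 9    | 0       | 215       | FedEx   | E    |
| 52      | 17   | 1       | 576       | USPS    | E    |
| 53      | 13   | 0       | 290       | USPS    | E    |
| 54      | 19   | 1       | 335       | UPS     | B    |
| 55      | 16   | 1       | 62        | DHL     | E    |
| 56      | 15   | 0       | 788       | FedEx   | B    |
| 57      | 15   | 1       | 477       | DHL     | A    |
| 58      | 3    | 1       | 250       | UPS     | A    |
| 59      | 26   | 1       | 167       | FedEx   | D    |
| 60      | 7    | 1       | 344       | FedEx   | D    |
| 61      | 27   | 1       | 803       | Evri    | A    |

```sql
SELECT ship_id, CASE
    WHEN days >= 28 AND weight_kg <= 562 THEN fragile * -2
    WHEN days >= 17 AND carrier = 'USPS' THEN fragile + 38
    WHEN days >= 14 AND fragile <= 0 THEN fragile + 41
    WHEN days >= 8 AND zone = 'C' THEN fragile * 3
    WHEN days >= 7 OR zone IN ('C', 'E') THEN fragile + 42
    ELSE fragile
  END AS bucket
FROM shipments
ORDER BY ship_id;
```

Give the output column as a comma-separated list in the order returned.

43, 42, 39, 42, 43, 43, 41, 43, 1, 43, 43, 43

ship_id=50: days >= 7 OR zone IN ('C', 'E') → 43
ship_id=51: days >= 7 OR zone IN ('C', 'E') → 42
ship_id=52: days >= 17 AND carrier = 'USPS' → 39
ship_id=53: days >= 7 OR zone IN ('C', 'E') → 42
ship_id=54: days >= 7 OR zone IN ('C', 'E') → 43
ship_id=55: days >= 7 OR zone IN ('C', 'E') → 43
ship_id=56: days >= 14 AND fragile <= 0 → 41
ship_id=57: days >= 7 OR zone IN ('C', 'E') → 43
ship_id=58: ELSE → 1
ship_id=59: days >= 7 OR zone IN ('C', 'E') → 43
ship_id=60: days >= 7 OR zone IN ('C', 'E') → 43
ship_id=61: days >= 7 OR zone IN ('C', 'E') → 43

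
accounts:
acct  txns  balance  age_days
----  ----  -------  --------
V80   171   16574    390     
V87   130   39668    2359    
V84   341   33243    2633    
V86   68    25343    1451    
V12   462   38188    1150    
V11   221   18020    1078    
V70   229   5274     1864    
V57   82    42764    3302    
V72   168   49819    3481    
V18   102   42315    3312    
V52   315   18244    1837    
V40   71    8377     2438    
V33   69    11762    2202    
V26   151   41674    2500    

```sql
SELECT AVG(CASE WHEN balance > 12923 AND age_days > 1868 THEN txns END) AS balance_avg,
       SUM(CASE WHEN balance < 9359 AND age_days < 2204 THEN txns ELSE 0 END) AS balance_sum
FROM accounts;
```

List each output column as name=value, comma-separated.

balance_avg=162.3333333333, balance_sum=229

[balance_avg: balance > 12923 AND age_days > 1868]
acct=V80: ✗
acct=V87: ✓ → 130
acct=V84: ✓ → 341
acct=V86: ✗
acct=V12: ✗
acct=V11: ✗
acct=V70: ✗
acct=V57: ✓ → 82
acct=V72: ✓ → 168
acct=V18: ✓ → 102
acct=V52: ✗
acct=V40: ✗
acct=V33: ✗
acct=V26: ✓ → 151
balance_avg = (130 + 341 + 82 + 168 + 102 + 151) / 6 = 162.3333333333
—
[balance_sum: balance < 9359 AND age_days < 2204]
acct=V80: ✗
acct=V87: ✗
acct=V84: ✗
acct=V86: ✗
acct=V12: ✗
acct=V11: ✗
acct=V70: ✓ → 229
acct=V57: ✗
acct=V72: ✗
acct=V18: ✗
acct=V52: ✗
acct=V40: ✗
acct=V33: ✗
acct=V26: ✗
balance_sum = 229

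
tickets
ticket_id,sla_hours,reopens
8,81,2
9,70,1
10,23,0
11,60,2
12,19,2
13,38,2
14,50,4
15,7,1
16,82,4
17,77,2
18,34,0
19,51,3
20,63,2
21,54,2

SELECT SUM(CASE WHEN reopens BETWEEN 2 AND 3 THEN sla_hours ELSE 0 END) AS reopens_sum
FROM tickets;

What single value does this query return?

443

ticket_id=8: ✓ → 81
ticket_id=9: ✗
ticket_id=10: ✗
ticket_id=11: ✓ → 60
ticket_id=12: ✓ → 19
ticket_id=13: ✓ → 38
ticket_id=14: ✗
ticket_id=15: ✗
ticket_id=16: ✗
ticket_id=17: ✓ → 77
ticket_id=18: ✗
ticket_id=19: ✓ → 51
ticket_id=20: ✓ → 63
ticket_id=21: ✓ → 54
reopens_sum = 81 + 60 + 19 + 38 + 77 + 51 + 63 + 54 = 443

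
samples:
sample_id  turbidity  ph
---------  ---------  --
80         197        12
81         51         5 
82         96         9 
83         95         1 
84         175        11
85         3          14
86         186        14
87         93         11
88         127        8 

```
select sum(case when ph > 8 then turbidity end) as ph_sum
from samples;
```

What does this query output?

750

sample_id=80: ✓ → 197
sample_id=81: ✗
sample_id=82: ✓ → 96
sample_id=83: ✗
sample_id=84: ✓ → 175
sample_id=85: ✓ → 3
sample_id=86: ✓ → 186
sample_id=87: ✓ → 93
sample_id=88: ✗
ph_sum = 197 + 96 + 175 + 3 + 186 + 93 = 750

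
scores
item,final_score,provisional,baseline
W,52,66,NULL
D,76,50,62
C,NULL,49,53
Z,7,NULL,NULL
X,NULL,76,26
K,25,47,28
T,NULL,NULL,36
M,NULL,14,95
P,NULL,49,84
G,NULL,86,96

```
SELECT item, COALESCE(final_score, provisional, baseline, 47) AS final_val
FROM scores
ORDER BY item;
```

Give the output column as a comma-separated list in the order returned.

49, 76, 86, 25, 14, 49, 36, 52, 76, 7

item=C: final_score=NULL, provisional=49 → 49
item=D: final_score=76 → 76
item=G: final_score=NULL, provisional=86 → 86
item=K: final_score=25 → 25
item=M: final_score=NULL, provisional=14 → 14
item=P: final_score=NULL, provisional=49 → 49
item=T: final_score=NULL, provisional=NULL, baseline=36 → 36
item=W: final_score=52 → 52
item=X: final_score=NULL, provisional=76 → 76
item=Z: final_score=7 → 7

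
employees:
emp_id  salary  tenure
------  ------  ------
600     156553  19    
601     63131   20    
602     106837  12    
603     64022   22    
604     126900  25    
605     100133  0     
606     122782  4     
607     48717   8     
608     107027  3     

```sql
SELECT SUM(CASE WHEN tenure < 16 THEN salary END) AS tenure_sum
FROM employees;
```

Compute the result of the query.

485496

emp_id=600: ✗
emp_id=601: ✗
emp_id=602: ✓ → 106837
emp_id=603: ✗
emp_id=604: ✗
emp_id=605: ✓ → 100133
emp_id=606: ✓ → 122782
emp_id=607: ✓ → 48717
emp_id=608: ✓ → 107027
tenure_sum = 106837 + 100133 + 122782 + 48717 + 107027 = 485496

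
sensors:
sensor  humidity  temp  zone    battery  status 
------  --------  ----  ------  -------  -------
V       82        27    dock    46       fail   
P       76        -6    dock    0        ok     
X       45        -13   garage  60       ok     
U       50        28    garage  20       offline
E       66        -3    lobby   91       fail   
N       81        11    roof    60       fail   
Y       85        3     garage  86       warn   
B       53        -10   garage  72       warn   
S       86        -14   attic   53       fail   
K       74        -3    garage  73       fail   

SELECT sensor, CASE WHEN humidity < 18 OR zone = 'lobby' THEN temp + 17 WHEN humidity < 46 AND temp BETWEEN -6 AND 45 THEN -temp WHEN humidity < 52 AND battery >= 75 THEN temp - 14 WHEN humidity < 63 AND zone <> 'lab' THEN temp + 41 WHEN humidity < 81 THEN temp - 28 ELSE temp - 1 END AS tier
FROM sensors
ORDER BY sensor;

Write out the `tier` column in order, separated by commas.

31, 14, -31, 10, -34, -15, 69, 26, 28, 2

sensor=B: humidity < 63 AND zone <> 'lab' → 31
sensor=E: humidity < 18 OR zone = 'lobby' → 14
sensor=K: humidity < 81 → -31
sensor=N: ELSE → 10
sensor=P: humidity < 81 → -34
sensor=S: ELSE → -15
sensor=U: humidity < 63 AND zone <> 'lab' → 69
sensor=V: ELSE → 26
sensor=X: humidity < 63 AND zone <> 'lab' → 28
sensor=Y: ELSE → 2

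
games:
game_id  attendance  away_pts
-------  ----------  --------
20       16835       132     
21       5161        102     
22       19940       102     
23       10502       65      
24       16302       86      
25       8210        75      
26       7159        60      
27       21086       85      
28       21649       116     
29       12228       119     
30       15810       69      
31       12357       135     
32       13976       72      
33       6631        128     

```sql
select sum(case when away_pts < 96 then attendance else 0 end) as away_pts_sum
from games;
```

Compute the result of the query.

93045

game_id=20: ✗
game_id=21: ✗
game_id=22: ✗
game_id=23: ✓ → 10502
game_id=24: ✓ → 16302
game_id=25: ✓ → 8210
game_id=26: ✓ → 7159
game_id=27: ✓ → 21086
game_id=28: ✗
game_id=29: ✗
game_id=30: ✓ → 15810
game_id=31: ✗
game_id=32: ✓ → 13976
game_id=33: ✗
away_pts_sum = 10502 + 16302 + 8210 + 7159 + 21086 + 15810 + 13976 = 93045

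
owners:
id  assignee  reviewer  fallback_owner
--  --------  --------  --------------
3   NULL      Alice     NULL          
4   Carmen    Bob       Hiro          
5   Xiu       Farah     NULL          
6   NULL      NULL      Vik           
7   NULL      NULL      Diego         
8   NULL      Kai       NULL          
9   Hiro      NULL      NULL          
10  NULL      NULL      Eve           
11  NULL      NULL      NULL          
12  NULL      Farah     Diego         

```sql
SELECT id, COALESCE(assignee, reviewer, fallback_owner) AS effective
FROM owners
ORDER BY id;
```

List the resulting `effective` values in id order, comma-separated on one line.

id=3: assignee=NULL, reviewer=Alice → Alice
id=4: assignee=Carmen → Carmen
id=5: assignee=Xiu → Xiu
id=6: assignee=NULL, reviewer=NULL, fallback_owner=Vik → Vik
id=7: assignee=NULL, reviewer=NULL, fallback_owner=Diego → Diego
id=8: assignee=NULL, reviewer=Kai → Kai
id=9: assignee=Hiro → Hiro
id=10: assignee=NULL, reviewer=NULL, fallback_owner=Eve → Eve
id=11: assignee=NULL, reviewer=NULL, fallback_owner=NULL (all NULL) → NULL
id=12: assignee=NULL, reviewer=Farah → Farah

Alice, Carmen, Xiu, Vik, Diego, Kai, Hiro, Eve, NULL, Farah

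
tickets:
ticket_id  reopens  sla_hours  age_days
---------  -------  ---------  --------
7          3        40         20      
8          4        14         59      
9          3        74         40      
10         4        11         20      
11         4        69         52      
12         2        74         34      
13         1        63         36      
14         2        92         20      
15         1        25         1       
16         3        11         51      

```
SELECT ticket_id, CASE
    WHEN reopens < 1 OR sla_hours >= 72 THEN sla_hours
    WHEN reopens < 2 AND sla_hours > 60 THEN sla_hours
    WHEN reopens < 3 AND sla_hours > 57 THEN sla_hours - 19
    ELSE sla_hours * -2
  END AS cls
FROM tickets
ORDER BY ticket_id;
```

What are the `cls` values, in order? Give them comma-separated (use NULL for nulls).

ticket_id=7: ELSE → -80
ticket_id=8: ELSE → -28
ticket_id=9: reopens < 1 OR sla_hours >= 72 → 74
ticket_id=10: ELSE → -22
ticket_id=11: ELSE → -138
ticket_id=12: reopens < 1 OR sla_hours >= 72 → 74
ticket_id=13: reopens < 2 AND sla_hours > 60 → 63
ticket_id=14: reopens < 1 OR sla_hours >= 72 → 92
ticket_id=15: ELSE → -50
ticket_id=16: ELSE → -22

-80, -28, 74, -22, -138, 74, 63, 92, -50, -22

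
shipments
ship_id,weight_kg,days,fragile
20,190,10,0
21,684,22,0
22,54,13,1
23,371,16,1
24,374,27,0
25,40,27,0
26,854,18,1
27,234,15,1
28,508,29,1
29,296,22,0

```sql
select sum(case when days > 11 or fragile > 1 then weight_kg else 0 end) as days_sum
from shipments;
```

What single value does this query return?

ship_id=20: ✗
ship_id=21: ✓ → 684
ship_id=22: ✓ → 54
ship_id=23: ✓ → 371
ship_id=24: ✓ → 374
ship_id=25: ✓ → 40
ship_id=26: ✓ → 854
ship_id=27: ✓ → 234
ship_id=28: ✓ → 508
ship_id=29: ✓ → 296
days_sum = 684 + 54 + 371 + 374 + 40 + 854 + 234 + 508 + 296 = 3415

3415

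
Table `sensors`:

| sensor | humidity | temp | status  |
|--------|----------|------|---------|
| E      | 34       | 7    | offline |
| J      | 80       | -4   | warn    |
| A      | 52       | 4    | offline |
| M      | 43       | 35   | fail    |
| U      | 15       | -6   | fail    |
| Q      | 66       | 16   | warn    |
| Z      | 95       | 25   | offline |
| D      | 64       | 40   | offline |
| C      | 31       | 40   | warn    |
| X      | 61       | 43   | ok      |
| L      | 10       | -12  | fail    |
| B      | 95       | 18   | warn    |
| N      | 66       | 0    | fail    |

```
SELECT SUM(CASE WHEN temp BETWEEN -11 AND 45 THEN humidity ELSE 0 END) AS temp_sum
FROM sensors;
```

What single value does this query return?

sensor=E: ✓ → 34
sensor=J: ✓ → 80
sensor=A: ✓ → 52
sensor=M: ✓ → 43
sensor=U: ✓ → 15
sensor=Q: ✓ → 66
sensor=Z: ✓ → 95
sensor=D: ✓ → 64
sensor=C: ✓ → 31
sensor=X: ✓ → 61
sensor=L: ✗
sensor=B: ✓ → 95
sensor=N: ✓ → 66
temp_sum = 34 + 80 + 52 + 43 + 15 + 66 + 95 + 64 + 31 + 61 + 95 + 66 = 702

702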